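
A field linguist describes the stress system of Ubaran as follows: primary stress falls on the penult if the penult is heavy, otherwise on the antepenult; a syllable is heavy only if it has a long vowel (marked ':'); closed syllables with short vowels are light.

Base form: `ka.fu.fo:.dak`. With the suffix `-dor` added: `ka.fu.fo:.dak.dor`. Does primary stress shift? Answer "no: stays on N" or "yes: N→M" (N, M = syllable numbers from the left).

no: stays on 3

Base `ka.fu.fo:.dak` (4 syllables):
  Weights: 2 fu L, 3 fo: H, 4 dak L.
  The penult (syllable 3, fo:) is heavy, so it takes stress.
  → primary stress on syllable 3.
Suffixed `ka.fu.fo:.dak.dor` (5 syllables):
  Weights: 3 fo: H, 4 dak L, 5 dor L.
  The penult (syllable 4, dak) is light, so stress falls on the antepenult (syllable 3, fo:).
  → primary stress on syllable 3.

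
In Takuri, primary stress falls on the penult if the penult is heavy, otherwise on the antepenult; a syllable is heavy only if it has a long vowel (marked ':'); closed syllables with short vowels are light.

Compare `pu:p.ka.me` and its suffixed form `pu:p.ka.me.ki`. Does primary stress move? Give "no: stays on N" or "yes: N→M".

yes: 1→2

Base `pu:p.ka.me` (3 syllables):
  Weights: 1 pu:p H, 2 ka L, 3 me L.
  The penult (syllable 2, ka) is light, so stress falls on the antepenult (syllable 1, pu:p).
  → primary stress on syllable 1.
Suffixed `pu:p.ka.me.ki` (4 syllables):
  Weights: 2 ka L, 3 me L, 4 ki L.
  The penult (syllable 3, me) is light, so stress falls on the antepenult (syllable 2, ka).
  → primary stress on syllable 2.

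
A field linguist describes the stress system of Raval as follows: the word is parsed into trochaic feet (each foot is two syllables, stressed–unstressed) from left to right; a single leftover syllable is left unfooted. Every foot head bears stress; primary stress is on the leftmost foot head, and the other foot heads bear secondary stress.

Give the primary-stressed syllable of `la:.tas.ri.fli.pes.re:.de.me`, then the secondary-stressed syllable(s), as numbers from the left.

Parse left to right into trochaic (ˈσσ) feet: (ˈla:.tas) (ˈri.fli) (ˈpes.re:) (ˈde.me).
Foot heads (stressed positions): 1, 3, 5, 7.
End Rule Leftmost: primary stress on the leftmost head = syllable 1.
Secondary stress on 3, 5, 7: ˈla:.tas.ˌri.fli.ˌpes.re:.ˌde.me.

primary 1, secondary 3, 5, 7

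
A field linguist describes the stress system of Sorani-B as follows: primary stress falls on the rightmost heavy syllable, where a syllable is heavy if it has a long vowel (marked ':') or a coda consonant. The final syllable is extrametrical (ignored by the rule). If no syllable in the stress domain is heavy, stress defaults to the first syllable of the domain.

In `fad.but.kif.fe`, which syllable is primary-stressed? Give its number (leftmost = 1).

The final syllable (4, fe) is extrametrical; the stress domain is syllables 1–3.
Weights: 1 fad H, 2 but H, 3 kif H.
Heavy syllables in the domain: 1, 2, 3. The rightmost is syllable 3 (kif).
Primary stress: syllable 3 → fad.but.ˈkif.fe.

3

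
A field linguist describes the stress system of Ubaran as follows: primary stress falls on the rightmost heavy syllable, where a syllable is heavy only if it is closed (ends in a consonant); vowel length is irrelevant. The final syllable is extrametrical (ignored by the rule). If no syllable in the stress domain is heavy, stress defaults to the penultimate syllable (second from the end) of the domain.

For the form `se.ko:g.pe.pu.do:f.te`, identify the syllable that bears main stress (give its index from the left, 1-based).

5

The final syllable (6, te) is extrametrical; the stress domain is syllables 1–5.
Weights: 1 se L, 2 ko:g H, 3 pe L, 4 pu L, 5 do:f H.
Heavy syllables in the domain: 2, 5. The rightmost is syllable 5 (do:f).
Primary stress: syllable 5 → se.ko:g.pe.pu.ˈdo:f.te.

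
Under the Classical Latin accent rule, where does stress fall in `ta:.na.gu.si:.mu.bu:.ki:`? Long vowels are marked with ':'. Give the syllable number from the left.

Classical Latin: stress the penult if heavy (long vowel or closed), else the antepenult.
Weights: 5 mu L, 6 bu: H, 7 ki: H.
The penult (syllable 6, bu:) is heavy, so it takes stress.
Stress on syllable 6: ta:.na.gu.si:.mu.ˈbu:.ki:.

6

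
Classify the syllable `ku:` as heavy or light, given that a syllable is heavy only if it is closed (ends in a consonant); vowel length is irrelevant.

`ku:`: long vowel, open (no coda). Open (no coda) → light.

light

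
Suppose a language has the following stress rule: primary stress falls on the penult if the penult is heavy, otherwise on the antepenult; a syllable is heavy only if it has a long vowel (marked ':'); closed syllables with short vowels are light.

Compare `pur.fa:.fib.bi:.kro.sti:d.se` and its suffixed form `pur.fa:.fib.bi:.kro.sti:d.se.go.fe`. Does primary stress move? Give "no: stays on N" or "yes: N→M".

Base `pur.fa:.fib.bi:.kro.sti:d.se` (7 syllables):
  Weights: 5 kro L, 6 sti:d H, 7 se L.
  The penult (syllable 6, sti:d) is heavy, so it takes stress.
  → primary stress on syllable 6.
Suffixed `pur.fa:.fib.bi:.kro.sti:d.se.go.fe` (9 syllables):
  Weights: 7 se L, 8 go L, 9 fe L.
  The penult (syllable 8, go) is light, so stress falls on the antepenult (syllable 7, se).
  → primary stress on syllable 7.

yes: 6→7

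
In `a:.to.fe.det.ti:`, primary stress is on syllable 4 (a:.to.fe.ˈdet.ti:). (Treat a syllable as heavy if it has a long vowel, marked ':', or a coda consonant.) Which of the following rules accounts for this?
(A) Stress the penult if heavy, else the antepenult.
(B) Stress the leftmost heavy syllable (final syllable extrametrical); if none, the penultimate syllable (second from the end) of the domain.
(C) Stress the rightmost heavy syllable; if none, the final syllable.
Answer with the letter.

A

Rule A → syllable 4 ✓.
Rule B → syllable 1 (observed: 4).
Rule C → syllable 5 (observed: 4).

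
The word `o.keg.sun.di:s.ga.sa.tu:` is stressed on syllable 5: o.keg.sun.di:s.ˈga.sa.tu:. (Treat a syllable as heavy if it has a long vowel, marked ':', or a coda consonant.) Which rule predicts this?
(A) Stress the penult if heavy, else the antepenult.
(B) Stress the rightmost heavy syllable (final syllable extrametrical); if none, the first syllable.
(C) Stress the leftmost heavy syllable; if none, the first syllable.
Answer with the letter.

Rule A → syllable 5 ✓.
Rule B → syllable 4 (observed: 5).
Rule C → syllable 2 (observed: 5).

A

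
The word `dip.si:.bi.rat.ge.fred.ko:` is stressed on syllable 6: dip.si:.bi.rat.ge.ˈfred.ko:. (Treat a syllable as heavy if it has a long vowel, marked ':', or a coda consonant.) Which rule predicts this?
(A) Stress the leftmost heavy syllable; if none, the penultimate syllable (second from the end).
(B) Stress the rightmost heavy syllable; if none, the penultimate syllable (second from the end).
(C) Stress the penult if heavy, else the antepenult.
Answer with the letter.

C

Rule A → syllable 1 (observed: 6).
Rule B → syllable 7 (observed: 6).
Rule C → syllable 6 ✓.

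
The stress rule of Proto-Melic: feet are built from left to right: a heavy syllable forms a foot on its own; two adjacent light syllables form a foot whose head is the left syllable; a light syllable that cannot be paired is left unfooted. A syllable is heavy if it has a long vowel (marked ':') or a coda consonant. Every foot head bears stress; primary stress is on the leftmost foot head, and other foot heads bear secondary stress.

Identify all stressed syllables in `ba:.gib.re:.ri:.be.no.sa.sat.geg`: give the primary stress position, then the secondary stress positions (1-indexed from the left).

primary 1, secondary 2, 3, 4, 5, 8, 9

Weights: 1 ba: H, 2 gib H, 3 re: H, 4 ri: H, 5 be L, 6 no L, 7 sa L, 8 sat H, 9 geg H.
Parse left to right (heavy = foot alone; LL = one foot; stranded L unfooted): (ˈba:) (ˈgib) (ˈre:) (ˈri:) (ˈbe.no) sa (ˈsat) (ˈgeg).
Foot heads: 1, 2, 3, 4, 5, 8, 9.
Primary stress on the leftmost head = syllable 1.
Secondary stress on 2, 3, 4, 5, 8, 9: ˈba:.ˌgib.ˌre:.ˌri:.ˌbe.no.sa.ˌsat.ˌgeg.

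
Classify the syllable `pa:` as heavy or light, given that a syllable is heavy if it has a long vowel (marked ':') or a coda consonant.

heavy

`pa:`: long vowel, open (no coda). Long vowel → heavy.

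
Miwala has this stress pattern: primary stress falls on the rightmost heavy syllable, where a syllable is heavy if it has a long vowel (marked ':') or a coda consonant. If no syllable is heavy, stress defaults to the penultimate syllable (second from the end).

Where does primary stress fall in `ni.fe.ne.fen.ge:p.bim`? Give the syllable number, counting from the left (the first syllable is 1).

Weights: 1 ni L, 2 fe L, 3 ne L, 4 fen H, 5 ge:p H, 6 bim H.
Heavy syllables in the domain: 4, 5, 6. The rightmost is syllable 6 (bim).
Primary stress: syllable 6 → ni.fe.ne.fen.ge:p.ˈbim.

6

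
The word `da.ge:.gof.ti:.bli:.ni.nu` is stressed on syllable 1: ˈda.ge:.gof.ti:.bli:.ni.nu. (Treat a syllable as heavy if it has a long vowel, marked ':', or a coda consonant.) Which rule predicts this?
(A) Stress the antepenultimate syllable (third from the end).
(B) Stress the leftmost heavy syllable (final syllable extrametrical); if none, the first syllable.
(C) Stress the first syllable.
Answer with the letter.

C

Rule A → syllable 5 (observed: 1).
Rule B → syllable 2 (observed: 1).
Rule C → syllable 1 ✓.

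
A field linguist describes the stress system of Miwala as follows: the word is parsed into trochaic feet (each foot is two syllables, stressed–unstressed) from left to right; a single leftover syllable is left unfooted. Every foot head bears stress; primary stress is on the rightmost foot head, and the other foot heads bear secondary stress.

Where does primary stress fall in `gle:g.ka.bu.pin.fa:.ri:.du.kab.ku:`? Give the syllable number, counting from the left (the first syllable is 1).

7

Parse left to right into trochaic (ˈσσ) feet: (ˈgle:g.ka) (ˈbu.pin) (ˈfa:.ri:) (ˈdu.kab) ku:. Syllable 9 is left unfooted.
Foot heads (stressed positions): 1, 3, 5, 7.
End Rule Rightmost: primary stress on the rightmost head = syllable 7.
Primary stress: syllable 7 → gle:g.ka.bu.pin.fa:.ri:.ˈdu.kab.ku:.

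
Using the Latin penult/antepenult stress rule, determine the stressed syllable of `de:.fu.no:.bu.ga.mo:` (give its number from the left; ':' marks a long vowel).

4

Classical Latin: stress the penult if heavy (long vowel or closed), else the antepenult.
Weights: 4 bu L, 5 ga L, 6 mo: H.
The penult (syllable 5, ga) is light, so stress falls on the antepenult (syllable 4, bu).
Stress on syllable 4: de:.fu.no:.ˈbu.ga.mo:.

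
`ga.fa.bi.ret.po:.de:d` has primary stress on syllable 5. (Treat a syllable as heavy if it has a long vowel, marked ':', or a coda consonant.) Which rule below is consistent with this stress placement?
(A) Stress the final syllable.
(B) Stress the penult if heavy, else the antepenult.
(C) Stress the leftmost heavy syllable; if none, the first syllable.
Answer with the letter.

Rule A → syllable 6 (observed: 5).
Rule B → syllable 5 ✓.
Rule C → syllable 4 (observed: 5).

B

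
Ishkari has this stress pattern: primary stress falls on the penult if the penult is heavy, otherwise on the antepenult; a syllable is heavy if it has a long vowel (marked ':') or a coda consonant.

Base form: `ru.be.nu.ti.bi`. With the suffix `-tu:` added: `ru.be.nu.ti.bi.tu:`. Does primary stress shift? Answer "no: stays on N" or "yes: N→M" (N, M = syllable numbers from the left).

Base `ru.be.nu.ti.bi` (5 syllables):
  Weights: 3 nu L, 4 ti L, 5 bi L.
  The penult (syllable 4, ti) is light, so stress falls on the antepenult (syllable 3, nu).
  → primary stress on syllable 3.
Suffixed `ru.be.nu.ti.bi.tu:` (6 syllables):
  Weights: 4 ti L, 5 bi L, 6 tu: H.
  The penult (syllable 5, bi) is light, so stress falls on the antepenult (syllable 4, ti).
  → primary stress on syllable 4.

yes: 3→4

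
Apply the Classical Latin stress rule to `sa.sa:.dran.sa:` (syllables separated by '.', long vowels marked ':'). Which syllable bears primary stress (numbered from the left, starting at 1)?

3

Classical Latin: stress the penult if heavy (long vowel or closed), else the antepenult.
Weights: 2 sa: H, 3 dran H, 4 sa: H.
The penult (syllable 3, dran) is heavy, so it takes stress.
Stress on syllable 3: sa.sa:.ˈdran.sa:.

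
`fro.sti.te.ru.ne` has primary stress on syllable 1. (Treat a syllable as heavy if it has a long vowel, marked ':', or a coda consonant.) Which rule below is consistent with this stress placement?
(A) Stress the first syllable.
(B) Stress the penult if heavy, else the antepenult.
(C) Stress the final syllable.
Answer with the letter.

Rule A → syllable 1 ✓.
Rule B → syllable 3 (observed: 1).
Rule C → syllable 5 (observed: 1).

A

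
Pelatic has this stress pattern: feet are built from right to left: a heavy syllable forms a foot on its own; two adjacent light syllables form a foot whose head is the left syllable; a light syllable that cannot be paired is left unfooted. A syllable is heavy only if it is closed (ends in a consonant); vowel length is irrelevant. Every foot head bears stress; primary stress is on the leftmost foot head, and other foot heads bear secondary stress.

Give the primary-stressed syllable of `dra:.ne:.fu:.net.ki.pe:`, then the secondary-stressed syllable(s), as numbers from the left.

Weights: 1 dra: L, 2 ne: L, 3 fu: L, 4 net H, 5 ki L, 6 pe: L.
Parse right to left (heavy = foot alone; LL = one foot; stranded L unfooted): dra: (ˈne:.fu:) (ˈnet) (ˈki.pe:).
Foot heads: 2, 4, 5.
Primary stress on the leftmost head = syllable 2.
Secondary stress on 4, 5: dra:.ˈne:.fu:.ˌnet.ˌki.pe:.

primary 2, secondary 4, 5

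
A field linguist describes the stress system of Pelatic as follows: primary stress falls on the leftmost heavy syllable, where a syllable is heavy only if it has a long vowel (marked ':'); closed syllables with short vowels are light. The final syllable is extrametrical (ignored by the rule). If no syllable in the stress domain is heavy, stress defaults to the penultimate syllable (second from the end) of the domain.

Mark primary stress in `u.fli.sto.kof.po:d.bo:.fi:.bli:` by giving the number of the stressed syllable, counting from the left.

The final syllable (8, bli:) is extrametrical; the stress domain is syllables 1–7.
Weights: 1 u L, 2 fli L, 3 sto L, 4 kof L, 5 po:d H, 6 bo: H, 7 fi: H.
Heavy syllables in the domain: 5, 6, 7. The leftmost is syllable 5 (po:d).
Primary stress: syllable 5 → u.fli.sto.kof.ˈpo:d.bo:.fi:.bli:.

5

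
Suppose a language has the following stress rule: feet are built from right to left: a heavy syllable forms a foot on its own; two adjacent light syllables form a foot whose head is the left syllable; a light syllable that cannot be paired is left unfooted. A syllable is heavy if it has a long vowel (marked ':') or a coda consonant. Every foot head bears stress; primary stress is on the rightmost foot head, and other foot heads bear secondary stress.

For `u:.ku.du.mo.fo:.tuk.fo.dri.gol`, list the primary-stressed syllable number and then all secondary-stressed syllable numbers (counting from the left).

primary 9, secondary 1, 3, 5, 6, 7

Weights: 1 u: H, 2 ku L, 3 du L, 4 mo L, 5 fo: H, 6 tuk H, 7 fo L, 8 dri L, 9 gol H.
Parse right to left (heavy = foot alone; LL = one foot; stranded L unfooted): (ˈu:) ku (ˈdu.mo) (ˈfo:) (ˈtuk) (ˈfo.dri) (ˈgol).
Foot heads: 1, 3, 5, 6, 7, 9.
Primary stress on the rightmost head = syllable 9.
Secondary stress on 1, 3, 5, 6, 7: ˌu:.ku.ˌdu.mo.ˌfo:.ˌtuk.ˌfo.dri.ˈgol.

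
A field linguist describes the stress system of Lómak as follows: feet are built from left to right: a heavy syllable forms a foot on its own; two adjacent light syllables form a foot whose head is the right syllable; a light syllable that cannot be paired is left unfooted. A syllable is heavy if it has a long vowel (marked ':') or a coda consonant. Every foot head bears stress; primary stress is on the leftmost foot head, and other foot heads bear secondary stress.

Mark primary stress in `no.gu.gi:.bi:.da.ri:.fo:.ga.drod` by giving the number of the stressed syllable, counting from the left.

2

Weights: 1 no L, 2 gu L, 3 gi: H, 4 bi: H, 5 da L, 6 ri: H, 7 fo: H, 8 ga L, 9 drod H.
Parse left to right (heavy = foot alone; LL = one foot; stranded L unfooted): (no.ˈgu) (ˈgi:) (ˈbi:) da (ˈri:) (ˈfo:) ga (ˈdrod).
Foot heads: 2, 3, 4, 6, 7, 9.
Primary stress on the leftmost head = syllable 2.
Primary stress: syllable 2 → no.ˈgu.gi:.bi:.da.ri:.fo:.ga.drod.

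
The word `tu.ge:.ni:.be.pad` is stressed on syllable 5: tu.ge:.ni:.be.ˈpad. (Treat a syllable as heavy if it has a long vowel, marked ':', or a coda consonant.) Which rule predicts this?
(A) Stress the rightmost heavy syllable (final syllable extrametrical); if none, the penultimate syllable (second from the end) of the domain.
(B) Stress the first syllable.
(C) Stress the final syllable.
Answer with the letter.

Rule A → syllable 3 (observed: 5).
Rule B → syllable 1 (observed: 5).
Rule C → syllable 5 ✓.

C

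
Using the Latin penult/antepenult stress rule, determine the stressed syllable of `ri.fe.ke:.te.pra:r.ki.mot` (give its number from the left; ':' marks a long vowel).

5

Classical Latin: stress the penult if heavy (long vowel or closed), else the antepenult.
Weights: 5 pra:r H, 6 ki L, 7 mot H.
The penult (syllable 6, ki) is light, so stress falls on the antepenult (syllable 5, pra:r).
Stress on syllable 5: ri.fe.ke:.te.ˈpra:r.ki.mot.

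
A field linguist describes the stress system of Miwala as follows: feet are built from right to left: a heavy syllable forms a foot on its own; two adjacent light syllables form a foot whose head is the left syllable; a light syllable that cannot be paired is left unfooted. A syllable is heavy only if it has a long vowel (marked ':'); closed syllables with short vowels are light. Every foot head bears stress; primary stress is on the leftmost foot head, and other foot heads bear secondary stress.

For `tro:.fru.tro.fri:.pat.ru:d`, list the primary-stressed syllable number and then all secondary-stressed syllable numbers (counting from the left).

primary 1, secondary 2, 4, 6

Weights: 1 tro: H, 2 fru L, 3 tro L, 4 fri: H, 5 pat L, 6 ru:d H.
Parse right to left (heavy = foot alone; LL = one foot; stranded L unfooted): (ˈtro:) (ˈfru.tro) (ˈfri:) pat (ˈru:d).
Foot heads: 1, 2, 4, 6.
Primary stress on the leftmost head = syllable 1.
Secondary stress on 2, 4, 6: ˈtro:.ˌfru.tro.ˌfri:.pat.ˌru:d.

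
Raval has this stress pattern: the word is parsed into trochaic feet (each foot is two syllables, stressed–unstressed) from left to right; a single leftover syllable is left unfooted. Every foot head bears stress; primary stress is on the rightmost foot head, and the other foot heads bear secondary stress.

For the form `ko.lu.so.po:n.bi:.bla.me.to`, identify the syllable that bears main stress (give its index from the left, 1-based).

Parse left to right into trochaic (ˈσσ) feet: (ˈko.lu) (ˈso.po:n) (ˈbi:.bla) (ˈme.to).
Foot heads (stressed positions): 1, 3, 5, 7.
End Rule Rightmost: primary stress on the rightmost head = syllable 7.
Primary stress: syllable 7 → ko.lu.so.po:n.bi:.bla.ˈme.to.

7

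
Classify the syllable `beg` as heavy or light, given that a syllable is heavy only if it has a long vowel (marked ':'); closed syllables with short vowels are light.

light

`beg`: short vowel, closed (coda /g/). Short vowel → light.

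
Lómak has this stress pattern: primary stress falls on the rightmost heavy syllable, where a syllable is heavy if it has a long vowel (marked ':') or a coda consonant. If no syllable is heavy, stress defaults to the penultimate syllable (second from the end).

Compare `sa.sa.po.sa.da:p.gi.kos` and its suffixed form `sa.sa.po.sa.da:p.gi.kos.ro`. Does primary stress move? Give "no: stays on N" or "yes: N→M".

Base `sa.sa.po.sa.da:p.gi.kos` (7 syllables):
  Weights: 1 sa L, 2 sa L, 3 po L, 4 sa L, 5 da:p H, 6 gi L, 7 kos H.
  Heavy syllables in the domain: 5, 7. The rightmost is syllable 7 (kos).
  → primary stress on syllable 7.
Suffixed `sa.sa.po.sa.da:p.gi.kos.ro` (8 syllables):
  Weights: 1 sa L, 2 sa L, 3 po L, 4 sa L, 5 da:p H, 6 gi L, 7 kos H, 8 ro L.
  Heavy syllables in the domain: 5, 7. The rightmost is syllable 7 (kos).
  → primary stress on syllable 7.

no: stays on 7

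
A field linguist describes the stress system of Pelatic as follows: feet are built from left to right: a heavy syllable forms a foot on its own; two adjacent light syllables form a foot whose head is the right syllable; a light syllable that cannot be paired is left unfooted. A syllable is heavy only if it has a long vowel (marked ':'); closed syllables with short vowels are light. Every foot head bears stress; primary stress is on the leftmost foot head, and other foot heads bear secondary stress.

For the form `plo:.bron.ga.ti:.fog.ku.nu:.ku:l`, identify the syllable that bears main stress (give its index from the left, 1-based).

1

Weights: 1 plo: H, 2 bron L, 3 ga L, 4 ti: H, 5 fog L, 6 ku L, 7 nu: H, 8 ku:l H.
Parse left to right (heavy = foot alone; LL = one foot; stranded L unfooted): (ˈplo:) (bron.ˈga) (ˈti:) (fog.ˈku) (ˈnu:) (ˈku:l).
Foot heads: 1, 3, 4, 6, 7, 8.
Primary stress on the leftmost head = syllable 1.
Primary stress: syllable 1 → ˈplo:.bron.ga.ti:.fog.ku.nu:.ku:l.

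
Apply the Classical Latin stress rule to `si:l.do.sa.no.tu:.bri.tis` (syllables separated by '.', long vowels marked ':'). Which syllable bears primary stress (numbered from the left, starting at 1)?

Classical Latin: stress the penult if heavy (long vowel or closed), else the antepenult.
Weights: 5 tu: H, 6 bri L, 7 tis H.
The penult (syllable 6, bri) is light, so stress falls on the antepenult (syllable 5, tu:).
Stress on syllable 5: si:l.do.sa.no.ˈtu:.bri.tis.

5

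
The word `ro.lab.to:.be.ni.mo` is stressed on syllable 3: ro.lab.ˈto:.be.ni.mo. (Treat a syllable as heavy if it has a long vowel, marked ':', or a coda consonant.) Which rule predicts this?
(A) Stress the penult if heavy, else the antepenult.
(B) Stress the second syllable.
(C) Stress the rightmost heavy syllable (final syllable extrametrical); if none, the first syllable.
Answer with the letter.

Rule A → syllable 4 (observed: 3).
Rule B → syllable 2 (observed: 3).
Rule C → syllable 3 ✓.

C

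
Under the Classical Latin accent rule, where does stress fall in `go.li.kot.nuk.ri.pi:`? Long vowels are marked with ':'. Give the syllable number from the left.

4

Classical Latin: stress the penult if heavy (long vowel or closed), else the antepenult.
Weights: 4 nuk H, 5 ri L, 6 pi: H.
The penult (syllable 5, ri) is light, so stress falls on the antepenult (syllable 4, nuk).
Stress on syllable 4: go.li.kot.ˈnuk.ri.pi:.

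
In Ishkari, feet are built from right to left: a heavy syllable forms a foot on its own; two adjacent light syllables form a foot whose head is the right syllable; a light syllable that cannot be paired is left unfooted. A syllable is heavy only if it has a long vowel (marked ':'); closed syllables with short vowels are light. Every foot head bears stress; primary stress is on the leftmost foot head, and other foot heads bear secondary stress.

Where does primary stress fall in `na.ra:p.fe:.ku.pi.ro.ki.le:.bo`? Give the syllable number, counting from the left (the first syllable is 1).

Weights: 1 na L, 2 ra:p H, 3 fe: H, 4 ku L, 5 pi L, 6 ro L, 7 ki L, 8 le: H, 9 bo L.
Parse right to left (heavy = foot alone; LL = one foot; stranded L unfooted): na (ˈra:p) (ˈfe:) (ku.ˈpi) (ro.ˈki) (ˈle:) bo.
Foot heads: 2, 3, 5, 7, 8.
Primary stress on the leftmost head = syllable 2.
Primary stress: syllable 2 → na.ˈra:p.fe:.ku.pi.ro.ki.le:.bo.

2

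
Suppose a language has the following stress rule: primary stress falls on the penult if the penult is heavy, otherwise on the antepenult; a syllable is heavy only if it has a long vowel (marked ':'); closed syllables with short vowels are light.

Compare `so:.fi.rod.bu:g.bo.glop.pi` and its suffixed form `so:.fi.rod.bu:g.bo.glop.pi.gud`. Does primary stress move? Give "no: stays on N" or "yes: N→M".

yes: 5→6

Base `so:.fi.rod.bu:g.bo.glop.pi` (7 syllables):
  Weights: 5 bo L, 6 glop L, 7 pi L.
  The penult (syllable 6, glop) is light, so stress falls on the antepenult (syllable 5, bo).
  → primary stress on syllable 5.
Suffixed `so:.fi.rod.bu:g.bo.glop.pi.gud` (8 syllables):
  Weights: 6 glop L, 7 pi L, 8 gud L.
  The penult (syllable 7, pi) is light, so stress falls on the antepenult (syllable 6, glop).
  → primary stress on syllable 6.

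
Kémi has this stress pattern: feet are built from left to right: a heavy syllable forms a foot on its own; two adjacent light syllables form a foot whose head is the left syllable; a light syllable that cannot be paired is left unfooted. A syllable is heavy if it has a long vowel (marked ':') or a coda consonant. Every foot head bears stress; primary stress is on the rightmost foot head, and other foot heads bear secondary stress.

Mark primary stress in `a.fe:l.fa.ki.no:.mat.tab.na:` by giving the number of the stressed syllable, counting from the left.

8

Weights: 1 a L, 2 fe:l H, 3 fa L, 4 ki L, 5 no: H, 6 mat H, 7 tab H, 8 na: H.
Parse left to right (heavy = foot alone; LL = one foot; stranded L unfooted): a (ˈfe:l) (ˈfa.ki) (ˈno:) (ˈmat) (ˈtab) (ˈna:).
Foot heads: 2, 3, 5, 6, 7, 8.
Primary stress on the rightmost head = syllable 8.
Primary stress: syllable 8 → a.fe:l.fa.ki.no:.mat.tab.ˈna:.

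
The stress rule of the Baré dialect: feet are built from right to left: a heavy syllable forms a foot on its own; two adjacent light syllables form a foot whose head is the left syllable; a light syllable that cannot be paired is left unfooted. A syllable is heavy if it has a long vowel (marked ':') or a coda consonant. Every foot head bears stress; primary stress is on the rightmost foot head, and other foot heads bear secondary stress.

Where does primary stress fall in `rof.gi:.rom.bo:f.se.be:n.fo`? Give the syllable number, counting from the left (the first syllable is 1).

6

Weights: 1 rof H, 2 gi: H, 3 rom H, 4 bo:f H, 5 se L, 6 be:n H, 7 fo L.
Parse right to left (heavy = foot alone; LL = one foot; stranded L unfooted): (ˈrof) (ˈgi:) (ˈrom) (ˈbo:f) se (ˈbe:n) fo.
Foot heads: 1, 2, 3, 4, 6.
Primary stress on the rightmost head = syllable 6.
Primary stress: syllable 6 → rof.gi:.rom.bo:f.se.ˈbe:n.fo.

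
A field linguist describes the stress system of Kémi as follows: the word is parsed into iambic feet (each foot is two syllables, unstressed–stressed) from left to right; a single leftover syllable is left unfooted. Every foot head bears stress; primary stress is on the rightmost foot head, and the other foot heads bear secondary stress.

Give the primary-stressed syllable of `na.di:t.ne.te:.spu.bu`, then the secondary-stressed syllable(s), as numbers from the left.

primary 6, secondary 2, 4

Parse left to right into iambic (σˈσ) feet: (na.ˈdi:t) (ne.ˈte:) (spu.ˈbu).
Foot heads (stressed positions): 2, 4, 6.
End Rule Rightmost: primary stress on the rightmost head = syllable 6.
Secondary stress on 2, 4: na.ˌdi:t.ne.ˌte:.spu.ˈbu.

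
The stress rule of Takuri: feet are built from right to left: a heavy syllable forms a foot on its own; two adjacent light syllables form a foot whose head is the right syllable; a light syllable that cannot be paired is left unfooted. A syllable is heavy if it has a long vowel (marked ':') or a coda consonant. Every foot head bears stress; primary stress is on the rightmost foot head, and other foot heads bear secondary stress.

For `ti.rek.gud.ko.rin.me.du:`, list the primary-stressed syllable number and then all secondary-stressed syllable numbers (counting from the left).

Weights: 1 ti L, 2 rek H, 3 gud H, 4 ko L, 5 rin H, 6 me L, 7 du: H.
Parse right to left (heavy = foot alone; LL = one foot; stranded L unfooted): ti (ˈrek) (ˈgud) ko (ˈrin) me (ˈdu:).
Foot heads: 2, 3, 5, 7.
Primary stress on the rightmost head = syllable 7.
Secondary stress on 2, 3, 5: ti.ˌrek.ˌgud.ko.ˌrin.me.ˈdu:.

primary 7, secondary 2, 3, 5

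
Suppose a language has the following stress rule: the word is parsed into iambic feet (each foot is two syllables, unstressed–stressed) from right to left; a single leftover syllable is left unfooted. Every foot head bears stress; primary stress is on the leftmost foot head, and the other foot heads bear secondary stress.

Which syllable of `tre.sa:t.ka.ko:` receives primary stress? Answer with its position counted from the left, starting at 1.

2

Parse right to left into iambic (σˈσ) feet: (tre.ˈsa:t) (ka.ˈko:).
Foot heads (stressed positions): 2, 4.
End Rule Leftmost: primary stress on the leftmost head = syllable 2.
Primary stress: syllable 2 → tre.ˈsa:t.ka.ko:.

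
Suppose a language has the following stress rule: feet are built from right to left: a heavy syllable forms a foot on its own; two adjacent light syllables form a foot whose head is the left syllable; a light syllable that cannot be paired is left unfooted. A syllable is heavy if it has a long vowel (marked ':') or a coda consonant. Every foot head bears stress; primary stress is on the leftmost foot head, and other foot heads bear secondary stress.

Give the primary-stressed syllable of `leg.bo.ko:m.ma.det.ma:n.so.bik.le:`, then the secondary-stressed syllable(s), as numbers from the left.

primary 1, secondary 3, 5, 6, 8, 9

Weights: 1 leg H, 2 bo L, 3 ko:m H, 4 ma L, 5 det H, 6 ma:n H, 7 so L, 8 bik H, 9 le: H.
Parse right to left (heavy = foot alone; LL = one foot; stranded L unfooted): (ˈleg) bo (ˈko:m) ma (ˈdet) (ˈma:n) so (ˈbik) (ˈle:).
Foot heads: 1, 3, 5, 6, 8, 9.
Primary stress on the leftmost head = syllable 1.
Secondary stress on 3, 5, 6, 8, 9: ˈleg.bo.ˌko:m.ma.ˌdet.ˌma:n.so.ˌbik.ˌle:.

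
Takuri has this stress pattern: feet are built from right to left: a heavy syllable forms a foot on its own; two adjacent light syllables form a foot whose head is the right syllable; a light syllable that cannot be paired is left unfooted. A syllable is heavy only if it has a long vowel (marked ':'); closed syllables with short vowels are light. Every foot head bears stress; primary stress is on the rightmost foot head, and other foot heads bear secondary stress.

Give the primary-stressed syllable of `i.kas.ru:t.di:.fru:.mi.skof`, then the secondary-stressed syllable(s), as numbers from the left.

primary 7, secondary 2, 3, 4, 5

Weights: 1 i L, 2 kas L, 3 ru:t H, 4 di: H, 5 fru: H, 6 mi L, 7 skof L.
Parse right to left (heavy = foot alone; LL = one foot; stranded L unfooted): (i.ˈkas) (ˈru:t) (ˈdi:) (ˈfru:) (mi.ˈskof).
Foot heads: 2, 3, 4, 5, 7.
Primary stress on the rightmost head = syllable 7.
Secondary stress on 2, 3, 4, 5: i.ˌkas.ˌru:t.ˌdi:.ˌfru:.mi.ˈskof.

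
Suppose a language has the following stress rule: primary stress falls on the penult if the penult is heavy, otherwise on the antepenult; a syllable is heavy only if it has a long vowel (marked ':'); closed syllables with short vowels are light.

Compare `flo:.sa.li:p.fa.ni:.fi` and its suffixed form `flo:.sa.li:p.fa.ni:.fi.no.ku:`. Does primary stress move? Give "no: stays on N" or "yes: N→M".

Base `flo:.sa.li:p.fa.ni:.fi` (6 syllables):
  Weights: 4 fa L, 5 ni: H, 6 fi L.
  The penult (syllable 5, ni:) is heavy, so it takes stress.
  → primary stress on syllable 5.
Suffixed `flo:.sa.li:p.fa.ni:.fi.no.ku:` (8 syllables):
  Weights: 6 fi L, 7 no L, 8 ku: H.
  The penult (syllable 7, no) is light, so stress falls on the antepenult (syllable 6, fi).
  → primary stress on syllable 6.

yes: 5→6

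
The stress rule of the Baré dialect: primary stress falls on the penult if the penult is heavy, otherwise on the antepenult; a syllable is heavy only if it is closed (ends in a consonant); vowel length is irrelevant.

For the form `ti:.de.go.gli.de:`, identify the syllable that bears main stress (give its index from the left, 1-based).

Weights: 3 go L, 4 gli L, 5 de: L.
The penult (syllable 4, gli) is light, so stress falls on the antepenult (syllable 3, go).
Primary stress: syllable 3 → ti:.de.ˈgo.gli.de:.

3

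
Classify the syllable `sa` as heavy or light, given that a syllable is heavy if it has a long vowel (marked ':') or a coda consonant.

light

`sa`: short vowel, open (no coda). Short vowel, open → light.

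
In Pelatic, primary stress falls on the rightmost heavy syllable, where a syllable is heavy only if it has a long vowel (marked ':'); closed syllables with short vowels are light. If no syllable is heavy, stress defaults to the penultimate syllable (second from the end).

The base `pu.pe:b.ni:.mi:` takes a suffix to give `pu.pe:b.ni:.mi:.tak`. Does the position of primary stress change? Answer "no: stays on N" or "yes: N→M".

Base `pu.pe:b.ni:.mi:` (4 syllables):
  Weights: 1 pu L, 2 pe:b H, 3 ni: H, 4 mi: H.
  Heavy syllables in the domain: 2, 3, 4. The rightmost is syllable 4 (mi:).
  → primary stress on syllable 4.
Suffixed `pu.pe:b.ni:.mi:.tak` (5 syllables):
  Weights: 1 pu L, 2 pe:b H, 3 ni: H, 4 mi: H, 5 tak L.
  Heavy syllables in the domain: 2, 3, 4. The rightmost is syllable 4 (mi:).
  → primary stress on syllable 4.

no: stays on 4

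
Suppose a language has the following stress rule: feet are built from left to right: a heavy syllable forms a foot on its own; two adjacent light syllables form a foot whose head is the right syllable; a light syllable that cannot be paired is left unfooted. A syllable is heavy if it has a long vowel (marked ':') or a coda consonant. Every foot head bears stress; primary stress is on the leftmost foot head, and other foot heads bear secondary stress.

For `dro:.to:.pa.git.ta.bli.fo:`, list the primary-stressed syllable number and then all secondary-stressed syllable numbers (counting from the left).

Weights: 1 dro: H, 2 to: H, 3 pa L, 4 git H, 5 ta L, 6 bli L, 7 fo: H.
Parse left to right (heavy = foot alone; LL = one foot; stranded L unfooted): (ˈdro:) (ˈto:) pa (ˈgit) (ta.ˈbli) (ˈfo:).
Foot heads: 1, 2, 4, 6, 7.
Primary stress on the leftmost head = syllable 1.
Secondary stress on 2, 4, 6, 7: ˈdro:.ˌto:.pa.ˌgit.ta.ˌbli.ˌfo:.

primary 1, secondary 2, 4, 6, 7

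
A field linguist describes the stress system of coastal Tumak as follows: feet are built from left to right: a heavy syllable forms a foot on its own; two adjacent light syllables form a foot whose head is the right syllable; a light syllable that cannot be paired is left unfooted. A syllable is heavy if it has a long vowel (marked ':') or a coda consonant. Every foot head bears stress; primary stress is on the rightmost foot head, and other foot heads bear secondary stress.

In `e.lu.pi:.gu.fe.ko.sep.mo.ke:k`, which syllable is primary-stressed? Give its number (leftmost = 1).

9

Weights: 1 e L, 2 lu L, 3 pi: H, 4 gu L, 5 fe L, 6 ko L, 7 sep H, 8 mo L, 9 ke:k H.
Parse left to right (heavy = foot alone; LL = one foot; stranded L unfooted): (e.ˈlu) (ˈpi:) (gu.ˈfe) ko (ˈsep) mo (ˈke:k).
Foot heads: 2, 3, 5, 7, 9.
Primary stress on the rightmost head = syllable 9.
Primary stress: syllable 9 → e.lu.pi:.gu.fe.ko.sep.mo.ˈke:k.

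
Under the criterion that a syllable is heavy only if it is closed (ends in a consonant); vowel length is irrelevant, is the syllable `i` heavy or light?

`i`: short vowel, open (no coda). Open (no coda) → light.

light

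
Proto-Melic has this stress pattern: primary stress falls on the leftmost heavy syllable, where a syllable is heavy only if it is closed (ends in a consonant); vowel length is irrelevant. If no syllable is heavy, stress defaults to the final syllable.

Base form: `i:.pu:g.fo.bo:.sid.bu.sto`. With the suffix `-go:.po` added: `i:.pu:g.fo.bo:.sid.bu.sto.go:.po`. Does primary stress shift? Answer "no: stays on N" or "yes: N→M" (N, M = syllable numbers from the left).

no: stays on 2

Base `i:.pu:g.fo.bo:.sid.bu.sto` (7 syllables):
  Weights: 1 i: L, 2 pu:g H, 3 fo L, 4 bo: L, 5 sid H, 6 bu L, 7 sto L.
  Heavy syllables in the domain: 2, 5. The leftmost is syllable 2 (pu:g).
  → primary stress on syllable 2.
Suffixed `i:.pu:g.fo.bo:.sid.bu.sto.go:.po` (9 syllables):
  Weights: 1 i: L, 2 pu:g H, 3 fo L, 4 bo: L, 5 sid H, 6 bu L, 7 sto L, 8 go: L, 9 po L.
  Heavy syllables in the domain: 2, 5. The leftmost is syllable 2 (pu:g).
  → primary stress on syllable 2.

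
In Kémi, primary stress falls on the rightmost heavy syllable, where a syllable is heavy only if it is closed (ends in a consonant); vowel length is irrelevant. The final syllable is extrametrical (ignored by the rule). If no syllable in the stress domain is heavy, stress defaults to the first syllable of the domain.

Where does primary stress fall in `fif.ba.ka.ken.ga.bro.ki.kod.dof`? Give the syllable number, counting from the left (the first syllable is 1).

The final syllable (9, dof) is extrametrical; the stress domain is syllables 1–8.
Weights: 1 fif H, 2 ba L, 3 ka L, 4 ken H, 5 ga L, 6 bro L, 7 ki L, 8 kod H.
Heavy syllables in the domain: 1, 4, 8. The rightmost is syllable 8 (kod).
Primary stress: syllable 8 → fif.ba.ka.ken.ga.bro.ki.ˈkod.dof.

8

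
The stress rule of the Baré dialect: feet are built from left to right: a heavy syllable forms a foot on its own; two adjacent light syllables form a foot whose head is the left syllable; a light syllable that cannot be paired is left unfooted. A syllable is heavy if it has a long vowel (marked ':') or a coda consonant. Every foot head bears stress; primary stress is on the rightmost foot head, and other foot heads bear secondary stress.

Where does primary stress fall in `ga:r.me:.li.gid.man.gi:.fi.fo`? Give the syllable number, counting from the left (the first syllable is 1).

Weights: 1 ga:r H, 2 me: H, 3 li L, 4 gid H, 5 man H, 6 gi: H, 7 fi L, 8 fo L.
Parse left to right (heavy = foot alone; LL = one foot; stranded L unfooted): (ˈga:r) (ˈme:) li (ˈgid) (ˈman) (ˈgi:) (ˈfi.fo).
Foot heads: 1, 2, 4, 5, 6, 7.
Primary stress on the rightmost head = syllable 7.
Primary stress: syllable 7 → ga:r.me:.li.gid.man.gi:.ˈfi.fo.

7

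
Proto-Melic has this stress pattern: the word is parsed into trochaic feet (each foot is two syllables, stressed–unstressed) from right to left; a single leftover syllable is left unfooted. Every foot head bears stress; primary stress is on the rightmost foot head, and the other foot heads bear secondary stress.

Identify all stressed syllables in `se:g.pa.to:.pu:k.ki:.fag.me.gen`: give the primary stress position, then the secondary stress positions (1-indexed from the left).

Parse right to left into trochaic (ˈσσ) feet: (ˈse:g.pa) (ˈto:.pu:k) (ˈki:.fag) (ˈme.gen).
Foot heads (stressed positions): 1, 3, 5, 7.
End Rule Rightmost: primary stress on the rightmost head = syllable 7.
Secondary stress on 1, 3, 5: ˌse:g.pa.ˌto:.pu:k.ˌki:.fag.ˈme.gen.

primary 7, secondary 1, 3, 5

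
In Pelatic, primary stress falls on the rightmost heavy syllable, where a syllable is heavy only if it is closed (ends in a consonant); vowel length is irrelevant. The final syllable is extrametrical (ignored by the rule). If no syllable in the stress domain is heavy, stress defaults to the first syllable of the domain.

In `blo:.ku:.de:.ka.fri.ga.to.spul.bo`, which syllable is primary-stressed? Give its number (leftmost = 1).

8

The final syllable (9, bo) is extrametrical; the stress domain is syllables 1–8.
Weights: 1 blo: L, 2 ku: L, 3 de: L, 4 ka L, 5 fri L, 6 ga L, 7 to L, 8 spul H.
Heavy syllables in the domain: 8. The rightmost is syllable 8 (spul).
Primary stress: syllable 8 → blo:.ku:.de:.ka.fri.ga.to.ˈspul.bo.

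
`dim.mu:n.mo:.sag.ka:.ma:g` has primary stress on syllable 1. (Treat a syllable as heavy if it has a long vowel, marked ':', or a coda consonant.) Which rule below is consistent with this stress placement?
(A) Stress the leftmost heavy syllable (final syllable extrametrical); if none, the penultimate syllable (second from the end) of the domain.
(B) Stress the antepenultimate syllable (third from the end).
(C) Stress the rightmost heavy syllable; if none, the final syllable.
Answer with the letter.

Rule A → syllable 1 ✓.
Rule B → syllable 4 (observed: 1).
Rule C → syllable 6 (observed: 1).

A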